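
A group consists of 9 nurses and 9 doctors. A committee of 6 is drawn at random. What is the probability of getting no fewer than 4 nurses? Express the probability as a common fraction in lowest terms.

There are C(18,6) = 18564 ways to choose the 6.
Favorable selections (no fewer than 4 nurses): C(9,4)·C(9,2) + C(9,5)·C(9,1) + C(9,6)·C(9,0) = 4536 + 1134 + 84 = 5754.
Probability = 5754/18564 = 137/442.

137/442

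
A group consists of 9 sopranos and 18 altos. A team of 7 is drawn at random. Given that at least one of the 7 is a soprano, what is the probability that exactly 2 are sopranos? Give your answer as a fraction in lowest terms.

17136/47567

Work in counts. Selections with at least one soprano: C(27,7) − C(18,7) = 888030 − 31824 = 856206.
Of those, selections where exactly 2 are sopranos: C(9,2)·C(18,5) = 36·8568 = 308448.
Conditional probability = 308448/856206 = 17136/47567.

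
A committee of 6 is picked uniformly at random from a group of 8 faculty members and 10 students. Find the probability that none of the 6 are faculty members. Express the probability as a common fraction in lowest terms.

5/442

There are C(18,6) = 18564 possible selections.
Selections with no faculty members (all students): C(10,6) = 210.
Probability = 210/18564 = 5/442.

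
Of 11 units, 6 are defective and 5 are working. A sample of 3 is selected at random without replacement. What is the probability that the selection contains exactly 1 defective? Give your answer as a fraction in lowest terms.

Total number of selections: C(11,3) = 165.
Selections with exactly 1 defective: choose 1 of the 6 defective and 2 of the 5 working, C(6,1)·C(5,2) = 6·10 = 60.
Probability = 60/165 = 4/11.

4/11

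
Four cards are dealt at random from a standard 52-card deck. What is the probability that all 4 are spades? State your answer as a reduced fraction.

There are C(52,4) = 270725 possible 4-card hands.
Hands that are all spades: C(13,4) = 715.
Probability = 715/270725 = 11/4165.

11/4165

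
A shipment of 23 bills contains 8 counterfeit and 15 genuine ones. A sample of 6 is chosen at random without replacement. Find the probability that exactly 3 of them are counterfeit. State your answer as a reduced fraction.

The sample space is all 6-subsets of the 23: C(23,6) = 100947.
Selections with exactly 3 counterfeit: choose 3 of the 8 counterfeit and 3 of the 15 genuine, C(8,3)·C(15,3) = 56·455 = 25480.
Probability = 25480/100947 = 3640/14421.

3640/14421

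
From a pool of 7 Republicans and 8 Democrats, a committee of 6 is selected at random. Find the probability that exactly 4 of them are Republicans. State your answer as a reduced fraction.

There are C(15,6) = 5005 ways to choose 6 from 15.
Selections with exactly 4 Republicans: choose 4 of the 7 Republicans and 2 of the 8 Democrats, C(7,4)·C(8,2) = 35·28 = 980.
Probability = 980/5005 = 28/143.

28/143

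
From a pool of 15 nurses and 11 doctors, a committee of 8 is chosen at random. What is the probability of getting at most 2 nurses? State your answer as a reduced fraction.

There are C(26,8) = 1562275 ways to choose the 8.
Favorable selections (at most 2 nurses): C(15,0)·C(11,8) + C(15,1)·C(11,7) + C(15,2)·C(11,6) = 165 + 4950 + 48510 = 53625.
Probability = 53625/1562275 = 15/437.

15/437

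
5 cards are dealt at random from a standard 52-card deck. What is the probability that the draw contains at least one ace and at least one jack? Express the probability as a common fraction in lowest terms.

There are C(52,5) = 2598960 possible draws.
By inclusion-exclusion on the complements, draws missing all aces or all jacks: C(48,5) + C(48,5) − C(44,5) = 1712304 + 1712304 − 1086008 = 2338600.
So draws with at least one of each: 2598960 − 2338600 = 260360, probability 260360/2598960 = 6509/64974.

6509/64974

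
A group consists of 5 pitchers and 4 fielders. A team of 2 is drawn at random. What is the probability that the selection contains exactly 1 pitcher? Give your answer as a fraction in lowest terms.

There are C(9,2) = 36 ways to choose 2 from 9.
Selections with exactly 1 pitcher: choose 1 of the 5 pitchers and 1 of the 4 fielders, C(5,1)·C(4,1) = 5·4 = 20.
Probability = 20/36 = 5/9.

5/9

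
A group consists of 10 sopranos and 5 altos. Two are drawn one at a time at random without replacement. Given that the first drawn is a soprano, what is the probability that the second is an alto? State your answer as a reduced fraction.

After removing one soprano, 14 remain: 9 sopranos and 5 altos.
So the probability the next is an alto is 5/14.

5/14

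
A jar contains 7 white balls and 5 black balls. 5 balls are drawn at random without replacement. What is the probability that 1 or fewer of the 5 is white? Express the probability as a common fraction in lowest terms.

There are C(12,5) = 792 ways to choose the 5.
Favorable selections (1 or fewer white): C(7,0)·C(5,5) + C(7,1)·C(5,4) = 1 + 35 = 36.
Probability = 36/792 = 1/22.

1/22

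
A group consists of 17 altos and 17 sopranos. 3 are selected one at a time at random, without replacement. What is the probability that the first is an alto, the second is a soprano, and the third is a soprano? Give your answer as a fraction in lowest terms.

17/132

Multiply the conditional probabilities at each draw: 17/34 · 17/33 · 16/32 = 4624/35904 = 17/132.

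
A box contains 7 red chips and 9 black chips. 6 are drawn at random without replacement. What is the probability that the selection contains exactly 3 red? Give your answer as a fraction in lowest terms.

105/286

Total number of selections: C(16,6) = 8008.
Selections with exactly 3 red: choose 3 of the 7 red and 3 of the 9 black, C(7,3)·C(9,3) = 35·84 = 2940.
Probability = 2940/8008 = 105/286.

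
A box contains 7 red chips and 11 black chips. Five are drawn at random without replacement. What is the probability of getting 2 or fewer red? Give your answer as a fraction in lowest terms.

Total selections: C(18,5) = 8568.
Favorable selections (2 or fewer red): C(7,0)·C(11,5) + C(7,1)·C(11,4) + C(7,2)·C(11,3) = 462 + 2310 + 3465 = 6237.
Probability = 6237/8568 = 99/136.

99/136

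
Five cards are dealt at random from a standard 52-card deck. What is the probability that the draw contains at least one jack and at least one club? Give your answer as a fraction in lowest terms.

There are C(52,5) = 2598960 possible draws.
By inclusion-exclusion on the complements, draws missing all jacks or all clubs: C(48,5) + C(39,5) − C(36,5) = 1712304 + 575757 − 376992 = 1911069.
So draws with at least one of each: 2598960 − 1911069 = 687891, probability 687891/2598960 = 229297/866320.

229297/866320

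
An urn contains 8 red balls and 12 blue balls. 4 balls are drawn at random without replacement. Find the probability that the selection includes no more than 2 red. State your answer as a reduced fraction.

4103/4845

Total selections: C(20,4) = 4845.
Count the complement (more than 2 red): C(8,3)·C(12,1) + C(8,4)·C(12,0) = 672 + 70 = 742.
Probability = 1 − 742/4845 = 4103/4845.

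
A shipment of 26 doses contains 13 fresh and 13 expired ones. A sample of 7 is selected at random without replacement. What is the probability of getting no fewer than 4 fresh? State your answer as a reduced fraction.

1/2

There are C(26,7) = 657800 ways to choose the 7.
Favorable selections (no fewer than 4 fresh): C(13,4)·C(13,3) + C(13,5)·C(13,2) + C(13,6)·C(13,1) + C(13,7)·C(13,0) = 204490 + 100386 + 22308 + 1716 = 328900.
Probability = 328900/657800 = 1/2.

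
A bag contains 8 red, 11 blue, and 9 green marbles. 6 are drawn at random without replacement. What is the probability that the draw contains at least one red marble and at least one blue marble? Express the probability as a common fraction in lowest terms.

There are C(28,6) = 376740 possible draws.
By inclusion-exclusion on the complements, draws missing all red or all blue: C(20,6) + C(17,6) − C(9,6) = 38760 + 12376 − 84 = 51052.
So draws with at least one of each: 376740 − 51052 = 325688, probability 325688/376740 = 81422/94185.

81422/94185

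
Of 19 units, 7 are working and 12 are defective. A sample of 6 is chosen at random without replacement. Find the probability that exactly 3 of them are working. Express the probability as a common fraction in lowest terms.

The sample space is all 6-subsets of the 19: C(19,6) = 27132.
Selections with exactly 3 working: choose 3 of the 7 working and 3 of the 12 defective, C(7,3)·C(12,3) = 35·220 = 7700.
Probability = 7700/27132 = 275/969.

275/969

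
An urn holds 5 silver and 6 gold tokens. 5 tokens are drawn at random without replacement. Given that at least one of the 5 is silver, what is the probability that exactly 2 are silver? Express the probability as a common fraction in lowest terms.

25/57

Work in counts. Selections with at least one silver: C(11,5) − C(6,5) = 462 − 6 = 456.
Of those, selections where exactly 2 are silver: C(5,2)·C(6,3) = 10·20 = 200.
Conditional probability = 200/456 = 25/57.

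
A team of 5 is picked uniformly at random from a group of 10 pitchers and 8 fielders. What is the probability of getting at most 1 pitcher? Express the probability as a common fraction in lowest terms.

3/34

There are C(18,5) = 8568 ways to choose the 5.
Favorable selections (at most 1 pitcher): C(10,0)·C(8,5) + C(10,1)·C(8,4) = 56 + 700 = 756.
Probability = 756/8568 = 3/34.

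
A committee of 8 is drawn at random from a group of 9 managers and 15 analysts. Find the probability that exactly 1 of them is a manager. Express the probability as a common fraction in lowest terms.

There are C(24,8) = 735471 ways to choose 8 from 24.
Selections with exactly 1 manager: choose 1 of the 9 managers and 7 of the 15 analysts, C(9,1)·C(15,7) = 9·6435 = 57915.
Probability = 57915/735471 = 585/7429.

585/7429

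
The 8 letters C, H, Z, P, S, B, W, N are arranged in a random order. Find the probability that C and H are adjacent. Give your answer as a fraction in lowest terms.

There are 8! = 40320 arrangements.
Treat C and H as a block: 7! arrangements of the blocks × 2 orders within the block = 2·5040 = 10080.
Probability = 10080/40320 = 1/4.

1/4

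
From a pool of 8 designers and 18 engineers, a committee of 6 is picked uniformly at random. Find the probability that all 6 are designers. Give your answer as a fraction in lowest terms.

There are C(26,6) = 230230 possible selections.
Selections with all designers: C(8,6) = 28.
Probability = 28/230230 = 2/16445.

2/16445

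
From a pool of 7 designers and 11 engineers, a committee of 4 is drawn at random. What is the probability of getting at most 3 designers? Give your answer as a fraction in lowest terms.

605/612

Total selections: C(18,4) = 3060.
The complement is exactly 4 designers: C(7,4)·C(11,0) = 35.
Probability = 1 − 35/3060 = 3025/3060 = 605/612.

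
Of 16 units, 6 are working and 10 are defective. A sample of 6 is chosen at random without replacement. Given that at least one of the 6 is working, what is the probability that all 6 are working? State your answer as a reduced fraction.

1/7798

Work in counts. Selections with at least one working: C(16,6) − C(10,6) = 8008 − 210 = 7798.
Of those, selections where all 6 are working: C(6,6) = 1.
Conditional probability = 1/7798.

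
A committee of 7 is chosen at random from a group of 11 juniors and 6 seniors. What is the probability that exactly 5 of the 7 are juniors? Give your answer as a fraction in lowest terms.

315/884

Total number of selections: C(17,7) = 19448.
Selections with exactly 5 juniors: choose 5 of the 11 juniors and 2 of the 6 seniors, C(11,5)·C(6,2) = 462·15 = 6930.
Probability = 6930/19448 = 315/884.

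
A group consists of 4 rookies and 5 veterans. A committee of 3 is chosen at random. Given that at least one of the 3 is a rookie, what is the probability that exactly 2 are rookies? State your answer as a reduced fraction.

Work in counts. Selections with at least one rookie: C(9,3) − C(5,3) = 84 − 10 = 74.
Of those, selections where exactly 2 are rookies: C(4,2)·C(5,1) = 6·5 = 30.
Conditional probability = 30/74 = 15/37.

15/37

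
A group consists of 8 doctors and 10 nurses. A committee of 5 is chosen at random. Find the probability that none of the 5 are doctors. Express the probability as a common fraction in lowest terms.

1/34

There are C(18,5) = 8568 possible selections.
Selections with no doctors (all nurses): C(10,5) = 252.
Probability = 252/8568 = 1/34.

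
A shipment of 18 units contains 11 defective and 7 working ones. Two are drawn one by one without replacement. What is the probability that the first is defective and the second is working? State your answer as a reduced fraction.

77/306

Multiply the conditional probabilities at each draw: 11/18 · 7/17 = 77/306.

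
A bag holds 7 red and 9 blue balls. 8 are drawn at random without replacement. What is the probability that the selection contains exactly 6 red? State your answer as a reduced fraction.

14/715

Total number of selections: C(16,8) = 12870.
Selections with exactly 6 red: choose 6 of the 7 red and 2 of the 9 blue, C(7,6)·C(9,2) = 7·36 = 252.
Probability = 252/12870 = 14/715.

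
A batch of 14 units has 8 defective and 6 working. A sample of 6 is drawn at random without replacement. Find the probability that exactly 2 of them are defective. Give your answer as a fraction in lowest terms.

20/143

Total number of selections: C(14,6) = 3003.
Selections with exactly 2 defective: choose 2 of the 8 defective and 4 of the 6 working, C(8,2)·C(6,4) = 28·15 = 420.
Probability = 420/3003 = 20/143.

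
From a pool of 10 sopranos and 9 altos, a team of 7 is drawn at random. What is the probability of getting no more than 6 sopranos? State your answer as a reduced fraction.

There are C(19,7) = 50388 ways to choose the 7.
The complement is exactly 7 sopranos: C(10,7)·C(9,0) = 120.
Probability = 1 − 120/50388 = 50268/50388 = 4189/4199.

4189/4199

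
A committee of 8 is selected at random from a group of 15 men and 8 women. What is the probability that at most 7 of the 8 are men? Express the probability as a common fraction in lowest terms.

14663/14858

There are C(23,8) = 490314 ways to choose the 8.
Favorable selections (at most 7 men): C(15,0)·C(8,8) + C(15,1)·C(8,7) + C(15,2)·C(8,6) + C(15,3)·C(8,5) + C(15,4)·C(8,4) + C(15,5)·C(8,3) + C(15,6)·C(8,2) + C(15,7)·C(8,1) = 1 + 120 + 2940 + 25480 + 95550 + 168168 + 140140 + 51480 = 483879.
Probability = 483879/490314 = 14663/14858.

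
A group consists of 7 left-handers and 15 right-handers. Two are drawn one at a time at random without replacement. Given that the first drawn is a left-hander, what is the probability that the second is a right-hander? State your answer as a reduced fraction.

5/7

After removing one left-hander, 21 remain: 6 left-handers and 15 right-handers.
So the probability the next is a right-hander is 15/21 = 5/7.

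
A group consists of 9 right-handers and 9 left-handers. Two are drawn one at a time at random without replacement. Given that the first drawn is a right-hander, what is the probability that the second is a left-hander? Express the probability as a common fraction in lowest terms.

After removing one right-hander, 17 remain: 8 right-handers and 9 left-handers.
So the probability the next is a left-hander is 9/17.

9/17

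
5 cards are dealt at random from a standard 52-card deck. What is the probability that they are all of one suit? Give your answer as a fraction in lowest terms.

33/16660

There are C(52,5) = 2598960 possible 5-card hands.
Hands of one suit: 4 suits × C(13,5) = 4·1287 = 5148.
Probability = 5148/2598960 = 33/16660.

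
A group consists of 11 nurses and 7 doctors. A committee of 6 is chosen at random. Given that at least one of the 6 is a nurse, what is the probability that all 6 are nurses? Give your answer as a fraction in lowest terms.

Work in counts. Selections with at least one nurse: C(18,6) − C(7,6) = 18564 − 7 = 18557.
Of those, selections where all 6 are nurses: C(11,6) = 462.
Conditional probability = 462/18557 = 6/241.

6/241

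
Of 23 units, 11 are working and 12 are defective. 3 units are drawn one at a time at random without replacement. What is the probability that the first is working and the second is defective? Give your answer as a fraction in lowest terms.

Multiply the conditional probabilities at each draw: 11/23 · 12/22 = 132/506 = 6/23.

6/23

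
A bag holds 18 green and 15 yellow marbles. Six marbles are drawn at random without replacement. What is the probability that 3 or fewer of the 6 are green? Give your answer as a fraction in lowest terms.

There are C(33,6) = 1107568 ways to choose the 6.
Count the complement (more than 3 green): C(18,4)·C(15,2) + C(18,5)·C(15,1) + C(18,6)·C(15,0) = 321300 + 128520 + 18564 = 468384.
Probability = 1 − 468384/1107568 = 639184/1107568 = 5707/9889.

5707/9889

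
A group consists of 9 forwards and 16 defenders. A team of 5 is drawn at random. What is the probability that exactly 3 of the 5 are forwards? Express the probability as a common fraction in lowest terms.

48/253

Total number of selections: C(25,5) = 53130.
Selections with exactly 3 forwards: choose 3 of the 9 forwards and 2 of the 16 defenders, C(9,3)·C(16,2) = 84·120 = 10080.
Probability = 10080/53130 = 48/253.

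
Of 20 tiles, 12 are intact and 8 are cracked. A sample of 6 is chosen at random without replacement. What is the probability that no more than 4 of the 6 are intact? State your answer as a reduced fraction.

525/646

There are C(20,6) = 38760 ways to choose the 6.
Count the complement (more than 4 intact): C(12,5)·C(8,1) + C(12,6)·C(8,0) = 6336 + 924 = 7260.
Probability = 1 − 7260/38760 = 31500/38760 = 525/646.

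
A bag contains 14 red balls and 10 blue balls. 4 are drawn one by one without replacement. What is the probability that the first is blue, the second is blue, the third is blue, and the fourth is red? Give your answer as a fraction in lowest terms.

10/253

Multiply the conditional probabilities at each draw: 10/24 · 9/23 · 8/22 · 14/21 = 10080/255024 = 10/253.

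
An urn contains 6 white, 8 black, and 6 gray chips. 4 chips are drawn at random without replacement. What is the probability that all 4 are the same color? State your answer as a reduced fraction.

There are C(20,4) = 4845 ways to draw 4 chips.
All same color: C(6,4) + C(8,4) + C(6,4) = 15 + 70 + 15 = 100.
Probability = 100/4845 = 20/969.

20/969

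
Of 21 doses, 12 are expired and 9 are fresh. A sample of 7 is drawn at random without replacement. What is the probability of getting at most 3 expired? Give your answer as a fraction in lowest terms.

103/323

There are C(21,7) = 116280 ways to choose the 7.
Favorable selections (at most 3 expired): C(12,0)·C(9,7) + C(12,1)·C(9,6) + C(12,2)·C(9,5) + C(12,3)·C(9,4) = 36 + 1008 + 8316 + 27720 = 37080.
Probability = 37080/116280 = 103/323.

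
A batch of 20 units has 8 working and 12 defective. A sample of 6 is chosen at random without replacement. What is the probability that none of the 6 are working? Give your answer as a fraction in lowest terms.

There are C(20,6) = 38760 possible selections.
Selections with no working (all defective): C(12,6) = 924.
Probability = 924/38760 = 77/3230.

77/3230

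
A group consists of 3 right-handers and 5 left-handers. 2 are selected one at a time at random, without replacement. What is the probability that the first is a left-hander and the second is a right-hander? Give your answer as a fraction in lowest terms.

15/56

Multiply the conditional probabilities at each draw: 5/8 · 3/7 = 15/56.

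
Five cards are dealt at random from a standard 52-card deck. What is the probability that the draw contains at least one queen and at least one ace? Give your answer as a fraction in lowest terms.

There are C(52,5) = 2598960 possible draws.
By inclusion-exclusion on the complements, draws missing all queens or all aces: C(48,5) + C(48,5) − C(44,5) = 1712304 + 1712304 − 1086008 = 2338600.
So draws with at least one of each: 2598960 − 2338600 = 260360, probability 260360/2598960 = 6509/64974.

6509/64974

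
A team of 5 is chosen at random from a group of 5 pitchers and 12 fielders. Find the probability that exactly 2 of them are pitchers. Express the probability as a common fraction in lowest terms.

The sample space is all 5-subsets of the 17: C(17,5) = 6188.
Selections with exactly 2 pitchers: choose 2 of the 5 pitchers and 3 of the 12 fielders, C(5,2)·C(12,3) = 10·220 = 2200.
Probability = 2200/6188 = 550/1547.

550/1547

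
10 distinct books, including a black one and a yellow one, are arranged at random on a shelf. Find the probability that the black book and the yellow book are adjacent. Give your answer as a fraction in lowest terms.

There are 10! = 3628800 arrangements.
Treat the black book and the yellow book as a block: 9! arrangements of the blocks × 2 orders within the block = 2·362880 = 725760.
Probability = 725760/3628800 = 1/5.

1/5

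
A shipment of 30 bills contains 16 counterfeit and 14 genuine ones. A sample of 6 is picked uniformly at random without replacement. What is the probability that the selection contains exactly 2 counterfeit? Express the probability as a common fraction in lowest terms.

The sample space is all 6-subsets of the 30: C(30,6) = 593775.
Selections with exactly 2 counterfeit: choose 2 of the 16 counterfeit and 4 of the 14 genuine, C(16,2)·C(14,4) = 120·1001 = 120120.
Probability = 120120/593775 = 88/435.

88/435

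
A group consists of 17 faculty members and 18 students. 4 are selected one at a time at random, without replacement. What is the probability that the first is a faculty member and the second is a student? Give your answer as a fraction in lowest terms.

9/35

Multiply the conditional probabilities at each draw: 17/35 · 18/34 = 306/1190 = 9/35.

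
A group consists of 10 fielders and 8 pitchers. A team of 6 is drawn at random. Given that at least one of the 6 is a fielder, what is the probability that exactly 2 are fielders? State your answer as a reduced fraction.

Work in counts. Selections with at least one fielder: C(18,6) − C(8,6) = 18564 − 28 = 18536.
Of those, selections where exactly 2 are fielders: C(10,2)·C(8,4) = 45·70 = 3150.
Conditional probability = 3150/18536 = 225/1324.

225/1324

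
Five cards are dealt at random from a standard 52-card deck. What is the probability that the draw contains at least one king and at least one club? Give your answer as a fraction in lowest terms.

There are C(52,5) = 2598960 possible draws.
By inclusion-exclusion on the complements, draws missing all kings or all clubs: C(48,5) + C(39,5) − C(36,5) = 1712304 + 575757 − 376992 = 1911069.
So draws with at least one of each: 2598960 − 1911069 = 687891, probability 687891/2598960 = 229297/866320.

229297/866320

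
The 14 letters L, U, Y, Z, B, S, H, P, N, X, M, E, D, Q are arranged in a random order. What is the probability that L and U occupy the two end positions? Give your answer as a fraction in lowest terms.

There are 14! = 87178291200 arrangements.
Place L and U at the ends in 2 ways, arrange the remaining 12 in 12! = 479001600 ways: 2·479001600 = 958003200.
Probability = 958003200/87178291200 = 1/91.

1/91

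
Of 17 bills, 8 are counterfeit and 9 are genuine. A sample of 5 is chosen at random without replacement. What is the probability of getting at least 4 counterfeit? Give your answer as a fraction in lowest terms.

There are C(17,5) = 6188 ways to choose the 5.
Favorable selections (at least 4 counterfeit): C(8,4)·C(9,1) + C(8,5)·C(9,0) = 630 + 56 = 686.
Probability = 686/6188 = 49/442.

49/442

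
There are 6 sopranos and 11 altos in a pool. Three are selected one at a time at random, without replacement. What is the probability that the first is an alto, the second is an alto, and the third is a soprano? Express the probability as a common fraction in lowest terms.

Multiply the conditional probabilities at each draw: 11/17 · 10/16 · 6/15 = 660/4080 = 11/68.

11/68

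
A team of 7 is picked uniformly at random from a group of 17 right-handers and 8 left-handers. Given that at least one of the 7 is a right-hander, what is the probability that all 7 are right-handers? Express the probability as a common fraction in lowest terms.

286/7069

Work in counts. Selections with at least one right-hander: C(25,7) − C(8,7) = 480700 − 8 = 480692.
Of those, selections where all 7 are right-handers: C(17,7) = 19448.
Conditional probability = 19448/480692 = 286/7069.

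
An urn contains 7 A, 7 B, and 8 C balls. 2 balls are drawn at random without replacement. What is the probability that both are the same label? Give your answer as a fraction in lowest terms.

There are C(22,2) = 231 ways to draw 2 balls.
All same label: C(7,2) + C(7,2) + C(8,2) = 21 + 21 + 28 = 70.
Probability = 70/231 = 10/33.

10/33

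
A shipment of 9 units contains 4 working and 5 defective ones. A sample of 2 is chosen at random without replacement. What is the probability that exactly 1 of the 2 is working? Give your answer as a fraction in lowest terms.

5/9

The sample space is all 2-subsets of the 9: C(9,2) = 36.
Selections with exactly 1 working: choose 1 of the 4 working and 1 of the 5 defective, C(4,1)·C(5,1) = 4·5 = 20.
Probability = 20/36 = 5/9.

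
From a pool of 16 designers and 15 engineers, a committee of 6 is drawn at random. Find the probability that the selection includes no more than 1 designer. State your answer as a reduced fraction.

583/8091

Total selections: C(31,6) = 736281.
Favorable selections (no more than 1 designer): C(16,0)·C(15,6) + C(16,1)·C(15,5) = 5005 + 48048 = 53053.
Probability = 53053/736281 = 583/8091.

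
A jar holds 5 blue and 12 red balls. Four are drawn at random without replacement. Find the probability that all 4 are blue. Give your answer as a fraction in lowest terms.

There are C(17,4) = 2380 possible selections.
Selections with all blue: C(5,4) = 5.
Probability = 5/2380 = 1/476.

1/476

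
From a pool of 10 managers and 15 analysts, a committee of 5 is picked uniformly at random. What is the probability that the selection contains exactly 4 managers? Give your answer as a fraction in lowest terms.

15/253

The sample space is all 5-subsets of the 25: C(25,5) = 53130.
Selections with exactly 4 managers: choose 4 of the 10 managers and 1 of the 15 analysts, C(10,4)·C(15,1) = 210·15 = 3150.
Probability = 3150/53130 = 15/253.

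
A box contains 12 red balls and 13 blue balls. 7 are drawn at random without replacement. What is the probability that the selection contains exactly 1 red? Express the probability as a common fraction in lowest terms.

The sample space is all 7-subsets of the 25: C(25,7) = 480700.
Selections with exactly 1 red: choose 1 of the 12 red and 6 of the 13 blue, C(12,1)·C(13,6) = 12·1716 = 20592.
Probability = 20592/480700 = 468/10925.

468/10925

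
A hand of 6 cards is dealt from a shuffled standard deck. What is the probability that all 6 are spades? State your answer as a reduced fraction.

33/391510

There are C(52,6) = 20358520 possible 6-card hands.
Hands that are all spades: C(13,6) = 1716.
Probability = 1716/20358520 = 33/391510.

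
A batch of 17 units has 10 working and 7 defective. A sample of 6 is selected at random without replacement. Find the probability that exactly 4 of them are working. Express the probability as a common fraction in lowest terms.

Total number of selections: C(17,6) = 12376.
Selections with exactly 4 working: choose 4 of the 10 working and 2 of the 7 defective, C(10,4)·C(7,2) = 210·21 = 4410.
Probability = 4410/12376 = 315/884.

315/884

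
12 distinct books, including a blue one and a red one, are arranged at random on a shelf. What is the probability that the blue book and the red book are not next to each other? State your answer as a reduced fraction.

There are 12! = 479001600 arrangements.
Arrangements with the blue book and the red book adjacent: 2·11! = 79833600.
So not adjacent: 479001600 − 79833600 = 399168000, probability 399168000/479001600 = 5/6.

5/6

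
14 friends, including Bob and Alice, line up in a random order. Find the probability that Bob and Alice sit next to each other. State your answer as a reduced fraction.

There are 14! = 87178291200 arrangements.
Treat Bob and Alice as a block: 13! arrangements of the blocks × 2 orders within the block = 2·6227020800 = 12454041600.
Probability = 12454041600/87178291200 = 1/7.

1/7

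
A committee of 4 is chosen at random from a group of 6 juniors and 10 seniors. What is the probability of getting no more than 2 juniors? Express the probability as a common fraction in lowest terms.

There are C(16,4) = 1820 ways to choose the 4.
Count the complement (more than 2 juniors): C(6,3)·C(10,1) + C(6,4)·C(10,0) = 200 + 15 = 215.
Probability = 1 − 215/1820 = 1605/1820 = 321/364.

321/364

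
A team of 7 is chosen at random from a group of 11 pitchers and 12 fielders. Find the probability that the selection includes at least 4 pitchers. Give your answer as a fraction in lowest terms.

3302/7429

There are C(23,7) = 245157 ways to choose the 7.
Favorable selections (at least 4 pitchers): C(11,4)·C(12,3) + C(11,5)·C(12,2) + C(11,6)·C(12,1) + C(11,7)·C(12,0) = 72600 + 30492 + 5544 + 330 = 108966.
Probability = 108966/245157 = 3302/7429.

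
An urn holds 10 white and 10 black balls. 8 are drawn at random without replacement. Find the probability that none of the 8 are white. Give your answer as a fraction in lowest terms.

3/8398

There are C(20,8) = 125970 possible selections.
Selections with no white (all black): C(10,8) = 45.
Probability = 45/125970 = 3/8398.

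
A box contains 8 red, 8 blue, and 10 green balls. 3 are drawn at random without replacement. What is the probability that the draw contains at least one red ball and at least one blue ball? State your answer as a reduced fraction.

There are C(26,3) = 2600 possible draws.
By inclusion-exclusion on the complements, draws missing all red or all blue: C(18,3) + C(18,3) − C(10,3) = 816 + 816 − 120 = 1512.
So draws with at least one of each: 2600 − 1512 = 1088, probability 1088/2600 = 136/325.

136/325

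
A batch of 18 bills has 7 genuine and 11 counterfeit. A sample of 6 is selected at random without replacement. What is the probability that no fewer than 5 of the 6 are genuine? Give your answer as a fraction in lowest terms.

There are C(18,6) = 18564 ways to choose the 6.
Favorable selections (no fewer than 5 genuine): C(7,5)·C(11,1) + C(7,6)·C(11,0) = 231 + 7 = 238.
Probability = 238/18564 = 1/78.

1/78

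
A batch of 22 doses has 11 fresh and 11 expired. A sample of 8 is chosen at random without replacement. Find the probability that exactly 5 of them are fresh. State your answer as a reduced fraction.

77/323

Total number of selections: C(22,8) = 319770.
Selections with exactly 5 fresh: choose 5 of the 11 fresh and 3 of the 11 expired, C(11,5)·C(11,3) = 462·165 = 76230.
Probability = 76230/319770 = 77/323.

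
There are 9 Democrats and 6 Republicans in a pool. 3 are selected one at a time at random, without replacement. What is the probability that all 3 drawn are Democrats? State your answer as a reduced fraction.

Multiply the conditional probabilities at each draw: 9/15 · 8/14 · 7/13 = 504/2730 = 12/65.

12/65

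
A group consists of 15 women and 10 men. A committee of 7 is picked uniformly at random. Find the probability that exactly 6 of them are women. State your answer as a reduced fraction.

91/874

There are C(25,7) = 480700 ways to choose 7 from 25.
Selections with exactly 6 women: choose 6 of the 15 women and 1 of the 10 men, C(15,6)·C(10,1) = 5005·10 = 50050.
Probability = 50050/480700 = 91/874.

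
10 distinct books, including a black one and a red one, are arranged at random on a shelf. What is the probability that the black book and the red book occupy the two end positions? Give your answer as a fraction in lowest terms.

There are 10! = 3628800 arrangements.
Place the black book and the red book at the ends in 2 ways, arrange the remaining 8 in 8! = 40320 ways: 2·40320 = 80640.
Probability = 80640/3628800 = 1/45.

1/45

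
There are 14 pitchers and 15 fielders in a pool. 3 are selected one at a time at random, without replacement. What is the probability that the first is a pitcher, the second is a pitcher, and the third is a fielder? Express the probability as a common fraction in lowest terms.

65/522

Multiply the conditional probabilities at each draw: 14/29 · 13/28 · 15/27 = 2730/21924 = 65/522.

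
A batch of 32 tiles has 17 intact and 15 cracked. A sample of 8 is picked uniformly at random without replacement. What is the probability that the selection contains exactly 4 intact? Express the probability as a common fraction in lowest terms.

The sample space is all 8-subsets of the 32: C(32,8) = 10518300.
Selections with exactly 4 intact: choose 4 of the 17 intact and 4 of the 15 cracked, C(17,4)·C(15,4) = 2380·1365 = 3248700.
Probability = 3248700/10518300 = 833/2697.

833/2697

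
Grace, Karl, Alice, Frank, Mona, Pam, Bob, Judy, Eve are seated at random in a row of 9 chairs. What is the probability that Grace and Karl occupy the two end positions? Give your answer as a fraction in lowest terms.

There are 9! = 362880 arrangements.
Place Grace and Karl at the ends in 2 ways, arrange the remaining 7 in 7! = 5040 ways: 2·5040 = 10080.
Probability = 10080/362880 = 1/36.

1/36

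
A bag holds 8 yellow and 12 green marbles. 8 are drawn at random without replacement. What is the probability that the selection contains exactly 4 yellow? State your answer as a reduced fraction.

Total number of selections: C(20,8) = 125970.
Selections with exactly 4 yellow: choose 4 of the 8 yellow and 4 of the 12 green, C(8,4)·C(12,4) = 70·495 = 34650.
Probability = 34650/125970 = 1155/4199.

1155/4199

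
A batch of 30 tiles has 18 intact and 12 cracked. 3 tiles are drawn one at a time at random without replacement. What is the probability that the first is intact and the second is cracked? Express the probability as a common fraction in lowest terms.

Multiply the conditional probabilities at each draw: 18/30 · 12/29 = 216/870 = 36/145.

36/145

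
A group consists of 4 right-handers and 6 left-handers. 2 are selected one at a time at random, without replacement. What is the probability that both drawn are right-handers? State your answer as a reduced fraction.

2/15

Multiply the conditional probabilities at each draw: 4/10 · 3/9 = 12/90 = 2/15.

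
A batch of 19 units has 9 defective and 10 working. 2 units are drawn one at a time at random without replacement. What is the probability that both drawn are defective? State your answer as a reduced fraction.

4/19

Multiply the conditional probabilities at each draw: 9/19 · 8/18 = 72/342 = 4/19.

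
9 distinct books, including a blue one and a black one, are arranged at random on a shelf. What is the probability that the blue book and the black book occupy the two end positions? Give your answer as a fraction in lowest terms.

There are 9! = 362880 arrangements.
Place the blue book and the black book at the ends in 2 ways, arrange the remaining 7 in 7! = 5040 ways: 2·5040 = 10080.
Probability = 10080/362880 = 1/36.

1/36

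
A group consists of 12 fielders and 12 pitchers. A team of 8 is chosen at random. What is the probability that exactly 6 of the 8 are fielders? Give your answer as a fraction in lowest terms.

616/7429

The sample space is all 8-subsets of the 24: C(24,8) = 735471.
Selections with exactly 6 fielders: choose 6 of the 12 fielders and 2 of the 12 pitchers, C(12,6)·C(12,2) = 924·66 = 60984.
Probability = 60984/735471 = 616/7429.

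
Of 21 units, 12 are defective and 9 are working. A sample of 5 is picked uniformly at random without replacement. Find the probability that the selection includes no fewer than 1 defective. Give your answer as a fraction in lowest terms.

321/323

Total selections: C(21,5) = 20349.
The complement is all 5 are working: C(9,5) = 126.
Probability = 1 − 126/20349 = 20223/20349 = 321/323.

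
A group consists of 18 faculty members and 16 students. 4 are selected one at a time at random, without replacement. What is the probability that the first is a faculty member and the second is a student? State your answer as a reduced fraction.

Multiply the conditional probabilities at each draw: 18/34 · 16/33 = 288/1122 = 48/187.

48/187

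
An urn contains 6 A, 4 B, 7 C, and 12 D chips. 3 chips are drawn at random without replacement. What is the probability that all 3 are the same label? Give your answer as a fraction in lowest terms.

There are C(29,3) = 3654 ways to draw 3 chips.
All same label: C(6,3) + C(4,3) + C(7,3) + C(12,3) = 20 + 4 + 35 + 220 = 279.
Probability = 279/3654 = 31/406.

31/406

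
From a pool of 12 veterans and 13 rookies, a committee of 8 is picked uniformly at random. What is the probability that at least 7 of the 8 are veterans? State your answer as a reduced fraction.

There are C(25,8) = 1081575 ways to choose the 8.
Favorable selections (at least 7 veterans): C(12,7)·C(13,1) + C(12,8)·C(13,0) = 10296 + 495 = 10791.
Probability = 10791/1081575 = 109/10925.

109/10925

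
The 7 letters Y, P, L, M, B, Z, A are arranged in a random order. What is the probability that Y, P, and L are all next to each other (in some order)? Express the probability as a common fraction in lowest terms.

1/7

There are 7! = 5040 arrangements.
Treat the three as one block: 5! placements × 3! orders within the block = 120·6 = 720.
Probability = 720/5040 = 1/7.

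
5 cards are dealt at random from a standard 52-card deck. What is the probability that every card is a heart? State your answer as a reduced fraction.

33/66640

There are C(52,5) = 2598960 possible 5-card hands.
Hands that are all hearts: C(13,5) = 1287.
Probability = 1287/2598960 = 33/66640.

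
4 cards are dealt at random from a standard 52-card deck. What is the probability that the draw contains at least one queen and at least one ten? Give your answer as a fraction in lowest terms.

1332/20825

There are C(52,4) = 270725 possible draws.
By inclusion-exclusion on the complements, draws missing all queens or all tens: C(48,4) + C(48,4) − C(44,4) = 194580 + 194580 − 135751 = 253409.
So draws with at least one of each: 270725 − 253409 = 17316, probability 17316/270725 = 1332/20825.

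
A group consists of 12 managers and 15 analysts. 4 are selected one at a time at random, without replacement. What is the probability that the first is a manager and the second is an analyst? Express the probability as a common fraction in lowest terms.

Multiply the conditional probabilities at each draw: 12/27 · 15/26 = 180/702 = 10/39.

10/39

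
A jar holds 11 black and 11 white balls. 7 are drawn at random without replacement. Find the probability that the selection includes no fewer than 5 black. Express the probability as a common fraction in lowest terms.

There are C(22,7) = 170544 ways to choose the 7.
Favorable selections (no fewer than 5 black): C(11,5)·C(11,2) + C(11,6)·C(11,1) + C(11,7)·C(11,0) = 25410 + 5082 + 330 = 30822.
Probability = 30822/170544 = 467/2584.

467/2584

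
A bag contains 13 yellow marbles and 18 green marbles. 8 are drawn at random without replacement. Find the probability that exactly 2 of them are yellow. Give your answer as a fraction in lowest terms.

There are C(31,8) = 7888725 ways to choose 8 from 31.
Selections with exactly 2 yellow: choose 2 of the 13 yellow and 6 of the 18 green, C(13,2)·C(18,6) = 78·18564 = 1447992.
Probability = 1447992/7888725 = 12376/67425.

12376/67425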